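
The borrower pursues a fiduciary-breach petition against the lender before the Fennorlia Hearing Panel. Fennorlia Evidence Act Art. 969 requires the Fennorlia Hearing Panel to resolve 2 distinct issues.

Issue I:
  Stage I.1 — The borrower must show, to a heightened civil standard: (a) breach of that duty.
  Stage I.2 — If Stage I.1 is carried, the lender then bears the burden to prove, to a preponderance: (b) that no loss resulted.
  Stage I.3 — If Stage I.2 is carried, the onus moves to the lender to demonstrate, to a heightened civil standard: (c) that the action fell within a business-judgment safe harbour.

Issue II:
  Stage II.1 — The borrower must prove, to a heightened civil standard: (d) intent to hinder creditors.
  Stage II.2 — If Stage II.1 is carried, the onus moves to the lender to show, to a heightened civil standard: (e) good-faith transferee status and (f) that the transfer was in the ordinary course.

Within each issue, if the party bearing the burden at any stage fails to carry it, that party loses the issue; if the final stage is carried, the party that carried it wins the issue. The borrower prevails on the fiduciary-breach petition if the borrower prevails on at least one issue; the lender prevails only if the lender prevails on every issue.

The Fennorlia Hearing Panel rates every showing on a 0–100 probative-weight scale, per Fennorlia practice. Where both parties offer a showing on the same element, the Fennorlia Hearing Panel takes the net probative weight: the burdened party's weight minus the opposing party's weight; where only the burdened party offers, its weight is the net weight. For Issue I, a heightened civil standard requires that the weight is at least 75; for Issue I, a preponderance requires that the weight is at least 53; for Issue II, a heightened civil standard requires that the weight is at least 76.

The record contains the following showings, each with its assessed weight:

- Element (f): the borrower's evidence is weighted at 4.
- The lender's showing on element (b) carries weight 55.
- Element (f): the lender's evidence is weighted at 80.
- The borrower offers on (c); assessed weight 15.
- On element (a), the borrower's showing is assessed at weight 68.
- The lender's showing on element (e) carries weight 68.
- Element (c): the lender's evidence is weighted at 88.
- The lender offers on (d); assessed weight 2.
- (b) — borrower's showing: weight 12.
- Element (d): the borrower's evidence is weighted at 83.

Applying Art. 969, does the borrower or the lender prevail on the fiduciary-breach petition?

— Issue I —
Stage I.1 — burden on borrower; standard: a heightened civil standard (weight is at least 75).
    (a): 68 < 75 [not met]
  Stage I.1 not carried; the borrower fails its burden.
The lender prevails on this issue.
— Issue II —
Stage II.1 (borrower, a heightened civil standard, weight is at least 76): (d) net 83−2=81 ≥ 76 — meets.
  All elements met. The burden passes to the lender.
Stage II.2 (lender, a heightened civil standard, weight is at least 76): (e) 68 < 76 — fails; (f) net 80−4=76 ≥ 76 — meets.
  Stage II.2 not carried; the lender fails its burden.
So the borrower prevails on this issue.
Per-issue: Issue I → lender; Issue II → borrower. The borrower must prevail on at least one issue; overall, the borrower prevails.

borrower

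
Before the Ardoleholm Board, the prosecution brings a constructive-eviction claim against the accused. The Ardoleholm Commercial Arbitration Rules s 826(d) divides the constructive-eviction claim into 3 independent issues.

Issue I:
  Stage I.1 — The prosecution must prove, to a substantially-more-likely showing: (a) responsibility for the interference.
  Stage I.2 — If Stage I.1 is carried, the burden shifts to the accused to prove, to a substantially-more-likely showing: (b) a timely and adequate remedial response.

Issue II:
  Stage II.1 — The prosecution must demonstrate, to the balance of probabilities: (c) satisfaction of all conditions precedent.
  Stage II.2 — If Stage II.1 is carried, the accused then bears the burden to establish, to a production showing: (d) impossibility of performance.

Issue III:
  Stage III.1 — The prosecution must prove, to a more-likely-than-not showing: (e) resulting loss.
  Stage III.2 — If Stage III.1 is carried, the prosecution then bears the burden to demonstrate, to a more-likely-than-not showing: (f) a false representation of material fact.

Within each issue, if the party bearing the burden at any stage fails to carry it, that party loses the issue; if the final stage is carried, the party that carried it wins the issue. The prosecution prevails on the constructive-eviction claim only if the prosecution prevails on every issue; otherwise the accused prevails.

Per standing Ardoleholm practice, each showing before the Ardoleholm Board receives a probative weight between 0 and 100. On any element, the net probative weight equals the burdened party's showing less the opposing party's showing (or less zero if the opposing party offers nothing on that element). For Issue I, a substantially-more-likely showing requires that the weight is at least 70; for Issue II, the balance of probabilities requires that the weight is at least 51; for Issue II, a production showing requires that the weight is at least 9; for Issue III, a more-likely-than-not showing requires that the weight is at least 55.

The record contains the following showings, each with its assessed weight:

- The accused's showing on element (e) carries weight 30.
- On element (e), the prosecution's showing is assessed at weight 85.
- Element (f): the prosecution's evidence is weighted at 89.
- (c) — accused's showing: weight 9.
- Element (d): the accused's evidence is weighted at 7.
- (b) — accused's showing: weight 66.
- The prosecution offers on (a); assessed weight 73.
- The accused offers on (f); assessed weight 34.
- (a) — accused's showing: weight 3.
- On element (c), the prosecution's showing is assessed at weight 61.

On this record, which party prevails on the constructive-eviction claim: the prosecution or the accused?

prosecution

— Issue I —
At Stage I.1 the prosecution must meet a substantially-more-likely showing (weight is at least 70): on (a) the weight is 73 less the opposing 3 gives net 70, ≥ 70, so (a) meets the standard.
  The prosecution carries Stage I.1; the accused now bears the burden.
At Stage I.2 the accused must meet a substantially-more-likely showing (weight is at least 70): on (b) the weight is 66, which does not reach 70, so (b) does not meet the standard.
  The accused does not carry Stage I.2.
The prosecution prevails on this issue.
— Issue II —
Stage II.1 (prosecution, the balance of probabilities, weight is at least 51): (c) net 61−9=52 ≥ 51 — meets.
  The prosecution carries Stage II.1; the accused now bears the burden.
Stage II.2 (accused, a production showing, weight is at least 9): (d) 7 < 9 — fails.
  The accused does not carry Stage II.2.
The analysis ends at Stage II.2; the prosecution prevails on this issue.
— Issue III —
At Stage III.1 the prosecution must meet a more-likely-than-not showing (weight is at least 55): on (e) the weight is 85 less the opposing 30 gives net 55, which does reach 55, so (e) meets the standard.
  Stage III.1 is satisfied; the prosecution continues to bear the burden.
At Stage III.2 the prosecution must meet a more-likely-than-not showing (weight is at least 55): on (f) the weight is 89 less the opposing 34 gives net 55, ≥ 55, so (f) meets the standard.
  The prosecution carries the last stage.
With every stage satisfied, the prosecution prevails on this issue.
Per-issue: Issue I → prosecution; Issue II → prosecution; Issue III → prosecution. The prosecution must prevail on every issue; overall, the prosecution prevails.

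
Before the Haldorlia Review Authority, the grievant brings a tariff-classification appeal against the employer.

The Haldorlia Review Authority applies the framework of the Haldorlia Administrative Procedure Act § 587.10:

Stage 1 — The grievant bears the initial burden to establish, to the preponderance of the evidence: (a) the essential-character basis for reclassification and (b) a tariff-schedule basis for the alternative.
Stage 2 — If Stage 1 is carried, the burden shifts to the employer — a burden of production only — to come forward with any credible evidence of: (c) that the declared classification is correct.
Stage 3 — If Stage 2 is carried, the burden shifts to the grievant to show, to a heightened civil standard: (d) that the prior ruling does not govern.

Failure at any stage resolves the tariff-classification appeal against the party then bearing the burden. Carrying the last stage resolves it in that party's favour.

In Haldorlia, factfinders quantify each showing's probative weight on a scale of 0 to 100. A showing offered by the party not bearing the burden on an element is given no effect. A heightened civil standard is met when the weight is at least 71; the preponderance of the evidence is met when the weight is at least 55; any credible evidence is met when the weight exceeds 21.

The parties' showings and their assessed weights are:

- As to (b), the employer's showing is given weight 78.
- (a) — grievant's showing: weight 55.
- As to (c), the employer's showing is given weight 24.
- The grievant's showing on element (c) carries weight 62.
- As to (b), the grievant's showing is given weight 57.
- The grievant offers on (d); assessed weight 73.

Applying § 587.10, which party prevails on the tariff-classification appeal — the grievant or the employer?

grievant

At Stage 1 the grievant must meet the preponderance of the evidence (weight is at least 55): on (a) the weight is 55, ≥ 55, so (a) meets the standard; on (b) the weight is 57 (the employer's 78 is given no effect), which does reach 55, so (b) meets the standard.
  Stage 1 carried; the burden shifts to the employer.
At Stage 2 the employer must meet any credible evidence (weight exceeds 21): on (c) the weight is 24 (the grievant's 62 is given no effect), > 21, so (c) meets the standard.
  The employer carries Stage 2; the grievant now bears the burden.
At Stage 3 the grievant must meet a heightened civil standard (weight is at least 71): on (d) the weight is 73, which does reach 71, so (d) meets the standard.
  Stage 3 carried; the final stage is satisfied.
Every stage carried; the grievant prevails.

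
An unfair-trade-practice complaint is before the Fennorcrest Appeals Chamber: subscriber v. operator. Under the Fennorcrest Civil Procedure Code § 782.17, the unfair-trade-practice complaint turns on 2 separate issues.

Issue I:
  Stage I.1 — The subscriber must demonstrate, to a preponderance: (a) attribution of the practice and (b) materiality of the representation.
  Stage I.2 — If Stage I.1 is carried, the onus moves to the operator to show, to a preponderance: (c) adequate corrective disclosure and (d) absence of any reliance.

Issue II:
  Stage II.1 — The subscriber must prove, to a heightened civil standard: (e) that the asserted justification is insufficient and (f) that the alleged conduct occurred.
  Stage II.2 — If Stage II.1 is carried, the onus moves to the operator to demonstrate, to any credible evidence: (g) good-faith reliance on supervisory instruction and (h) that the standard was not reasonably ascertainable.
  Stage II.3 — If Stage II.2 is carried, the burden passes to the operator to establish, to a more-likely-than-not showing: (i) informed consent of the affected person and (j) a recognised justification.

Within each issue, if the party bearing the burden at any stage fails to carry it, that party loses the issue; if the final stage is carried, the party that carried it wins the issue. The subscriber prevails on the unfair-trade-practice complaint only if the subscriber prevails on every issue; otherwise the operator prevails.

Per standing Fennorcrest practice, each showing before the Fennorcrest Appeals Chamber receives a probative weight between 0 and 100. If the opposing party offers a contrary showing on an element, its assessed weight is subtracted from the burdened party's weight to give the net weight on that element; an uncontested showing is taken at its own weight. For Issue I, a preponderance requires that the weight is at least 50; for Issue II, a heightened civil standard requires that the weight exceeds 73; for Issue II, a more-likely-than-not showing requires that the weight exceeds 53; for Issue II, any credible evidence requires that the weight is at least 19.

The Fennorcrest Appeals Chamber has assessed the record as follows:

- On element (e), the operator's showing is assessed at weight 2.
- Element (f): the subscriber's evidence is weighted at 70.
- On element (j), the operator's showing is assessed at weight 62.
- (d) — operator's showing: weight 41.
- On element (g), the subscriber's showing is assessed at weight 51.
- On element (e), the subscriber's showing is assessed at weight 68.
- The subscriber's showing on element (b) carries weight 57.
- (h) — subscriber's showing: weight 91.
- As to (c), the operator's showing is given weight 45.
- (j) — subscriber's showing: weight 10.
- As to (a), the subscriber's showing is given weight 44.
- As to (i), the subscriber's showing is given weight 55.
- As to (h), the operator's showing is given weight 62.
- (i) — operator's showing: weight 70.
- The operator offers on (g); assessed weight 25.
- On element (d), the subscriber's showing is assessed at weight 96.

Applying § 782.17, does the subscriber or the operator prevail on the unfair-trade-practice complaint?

operator

— Issue I —
Stage I.1 (subscriber, a preponderance, weight is at least 50): (a) 44 < 50 — fails; (b) 57 ≥ 50 — meets.
  The subscriber does not carry Stage I.1.
The operator prevails on this issue.
— Issue II —
At Stage II.1 the subscriber must meet a heightened civil standard (weight exceeds 73): on (e) the weight is 68 less the opposing 2 gives net 66, which does not exceed 73, so (e) does not meet the standard; on (f) the weight is 70, ≤ 73, so (f) does not meet the standard.
  Not every element is met, so the subscriber fails to carry Stage II.1.
The analysis ends at Stage II.1; the operator prevails on this issue.
Per-issue: Issue I → operator; Issue II → operator. The subscriber must prevail on every issue; overall, the operator prevails.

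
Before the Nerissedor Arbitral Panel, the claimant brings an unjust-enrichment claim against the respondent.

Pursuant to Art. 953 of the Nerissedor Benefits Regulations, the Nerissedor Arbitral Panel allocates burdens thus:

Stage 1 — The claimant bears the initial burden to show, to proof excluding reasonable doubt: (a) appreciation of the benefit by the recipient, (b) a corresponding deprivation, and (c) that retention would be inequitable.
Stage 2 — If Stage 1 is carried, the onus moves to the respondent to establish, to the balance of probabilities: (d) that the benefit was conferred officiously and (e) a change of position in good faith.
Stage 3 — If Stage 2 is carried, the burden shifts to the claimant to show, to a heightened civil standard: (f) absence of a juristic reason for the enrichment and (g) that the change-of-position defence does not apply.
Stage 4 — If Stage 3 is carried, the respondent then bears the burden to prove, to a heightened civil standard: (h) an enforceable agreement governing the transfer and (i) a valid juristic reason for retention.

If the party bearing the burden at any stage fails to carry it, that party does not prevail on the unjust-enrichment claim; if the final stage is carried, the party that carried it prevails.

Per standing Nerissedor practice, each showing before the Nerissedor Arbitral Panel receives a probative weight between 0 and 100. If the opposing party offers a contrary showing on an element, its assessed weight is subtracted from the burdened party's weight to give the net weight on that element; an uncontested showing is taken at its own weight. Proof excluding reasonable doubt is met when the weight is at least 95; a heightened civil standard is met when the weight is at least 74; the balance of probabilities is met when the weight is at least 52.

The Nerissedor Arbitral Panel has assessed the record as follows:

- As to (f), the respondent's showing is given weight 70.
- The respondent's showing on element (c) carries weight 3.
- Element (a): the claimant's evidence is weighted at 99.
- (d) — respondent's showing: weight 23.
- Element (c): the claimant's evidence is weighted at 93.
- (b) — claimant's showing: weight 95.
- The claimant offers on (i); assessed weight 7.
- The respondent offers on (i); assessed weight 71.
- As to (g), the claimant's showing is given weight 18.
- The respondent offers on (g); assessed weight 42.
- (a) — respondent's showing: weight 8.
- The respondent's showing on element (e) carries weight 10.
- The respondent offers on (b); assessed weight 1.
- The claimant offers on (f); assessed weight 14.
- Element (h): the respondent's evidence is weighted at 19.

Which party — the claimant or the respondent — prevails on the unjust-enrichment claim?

respondent

Stage 1 — burden on claimant; standard: proof excluding reasonable doubt (weight is at least 95).
    (a): 99 − 8 = 91 < 95 [not met]
    (b): 95 − 1 = 94 < 95 [not met]
    (c): 93 − 3 = 90 < 95 [not met]
  The claimant does not carry Stage 1.
The respondent prevails.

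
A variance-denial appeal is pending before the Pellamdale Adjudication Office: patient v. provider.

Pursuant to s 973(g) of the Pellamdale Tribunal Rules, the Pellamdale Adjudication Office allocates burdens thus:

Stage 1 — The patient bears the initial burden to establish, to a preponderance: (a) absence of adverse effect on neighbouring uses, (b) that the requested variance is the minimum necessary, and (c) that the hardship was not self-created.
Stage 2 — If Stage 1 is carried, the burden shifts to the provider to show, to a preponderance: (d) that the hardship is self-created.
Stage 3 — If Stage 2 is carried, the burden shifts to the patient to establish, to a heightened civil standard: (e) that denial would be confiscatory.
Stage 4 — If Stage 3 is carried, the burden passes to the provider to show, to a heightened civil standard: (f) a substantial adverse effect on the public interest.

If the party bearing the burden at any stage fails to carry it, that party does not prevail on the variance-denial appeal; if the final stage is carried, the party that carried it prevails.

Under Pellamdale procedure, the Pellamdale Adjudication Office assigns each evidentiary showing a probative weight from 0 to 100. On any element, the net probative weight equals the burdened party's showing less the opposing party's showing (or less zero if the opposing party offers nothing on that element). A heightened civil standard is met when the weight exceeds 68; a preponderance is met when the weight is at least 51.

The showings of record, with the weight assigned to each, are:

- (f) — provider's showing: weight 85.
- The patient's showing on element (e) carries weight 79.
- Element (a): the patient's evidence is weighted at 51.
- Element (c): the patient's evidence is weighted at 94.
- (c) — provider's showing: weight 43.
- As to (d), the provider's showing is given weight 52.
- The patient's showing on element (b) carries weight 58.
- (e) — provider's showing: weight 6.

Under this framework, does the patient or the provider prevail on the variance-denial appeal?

provider

At Stage 1 the patient must meet a preponderance (weight is at least 51): on (a) the weight is 51, which does reach 51, so (a) meets the standard; on (b) the weight is 58, ≥ 51, so (b) meets the standard; on (c) the weight is 94 less the opposing 43 gives net 51, which does reach 51, so (c) meets the standard.
  The patient carries Stage 1; the provider now bears the burden.
At Stage 2 the provider must meet a preponderance (weight is at least 51): on (d) the weight is 52, which does reach 51, so (d) meets the standard.
  All elements met. The burden passes to the patient.
At Stage 3 the patient must meet a heightened civil standard (weight exceeds 68): on (e) the weight is 79 less the opposing 6 gives net 73, which does exceed 68, so (e) meets the standard.
  The patient carries Stage 3; the provider now bears the burden.
At Stage 4 the provider must meet a heightened civil standard (weight exceeds 68): on (f) the weight is 85, > 68, so (f) meets the standard.
  The provider carries the last stage.
With every stage satisfied, the provider prevails.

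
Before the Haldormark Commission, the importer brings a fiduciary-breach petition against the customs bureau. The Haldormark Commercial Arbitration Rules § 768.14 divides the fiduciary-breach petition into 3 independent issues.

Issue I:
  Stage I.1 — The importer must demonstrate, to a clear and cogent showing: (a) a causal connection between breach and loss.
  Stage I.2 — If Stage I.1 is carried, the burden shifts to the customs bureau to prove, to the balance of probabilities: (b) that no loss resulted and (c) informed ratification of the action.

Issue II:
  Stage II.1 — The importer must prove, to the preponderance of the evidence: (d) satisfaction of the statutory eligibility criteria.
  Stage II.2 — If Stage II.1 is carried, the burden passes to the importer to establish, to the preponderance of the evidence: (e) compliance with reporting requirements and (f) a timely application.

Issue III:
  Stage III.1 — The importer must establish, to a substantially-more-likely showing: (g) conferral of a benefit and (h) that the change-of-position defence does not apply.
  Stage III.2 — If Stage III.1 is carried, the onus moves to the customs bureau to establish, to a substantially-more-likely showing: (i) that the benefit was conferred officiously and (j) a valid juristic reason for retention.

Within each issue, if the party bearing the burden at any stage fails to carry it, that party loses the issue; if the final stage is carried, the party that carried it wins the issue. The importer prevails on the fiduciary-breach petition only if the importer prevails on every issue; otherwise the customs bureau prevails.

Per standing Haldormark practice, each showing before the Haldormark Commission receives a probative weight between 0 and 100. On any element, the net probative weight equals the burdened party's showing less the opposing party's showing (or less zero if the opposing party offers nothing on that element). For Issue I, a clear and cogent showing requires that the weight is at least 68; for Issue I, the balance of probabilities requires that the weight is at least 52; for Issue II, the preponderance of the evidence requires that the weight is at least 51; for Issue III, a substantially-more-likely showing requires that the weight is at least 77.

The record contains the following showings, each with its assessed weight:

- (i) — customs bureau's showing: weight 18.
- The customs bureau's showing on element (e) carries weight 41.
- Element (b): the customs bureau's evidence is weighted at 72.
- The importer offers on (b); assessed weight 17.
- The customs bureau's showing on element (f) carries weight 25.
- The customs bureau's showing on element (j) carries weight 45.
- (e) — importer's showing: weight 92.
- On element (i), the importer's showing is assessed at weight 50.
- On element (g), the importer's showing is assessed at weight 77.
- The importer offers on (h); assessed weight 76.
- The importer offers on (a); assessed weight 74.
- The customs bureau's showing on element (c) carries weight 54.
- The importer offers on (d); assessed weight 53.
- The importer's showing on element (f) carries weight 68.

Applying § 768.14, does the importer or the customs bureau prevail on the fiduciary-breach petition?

customs bureau

— Issue I —
Stage I.1 — burden on importer; standard: a clear and cogent showing (weight is at least 68).
    (a): 74 ≥ 68 [met]
  The importer carries Stage I.1; the customs bureau now bears the burden.
Stage I.2 — burden on customs bureau; standard: the balance of probabilities (weight is at least 52).
    (b): 72 − 17 = 55 ≥ 52 [met]
    (c): 54 ≥ 52 [met]
  The customs bureau carries the last stage.
With every stage satisfied, the customs bureau prevails on this issue.
— Issue II —
Stage II.1 (importer, the preponderance of the evidence, weight is at least 51): (d) 53 ≥ 51 — meets.
  All elements met. The importer retains the burden for Stage II.2.
Stage II.2 (importer, the preponderance of the evidence, weight is at least 51): (e) net 92−41=51 ≥ 51 — meets; (f) net 68−25=43 < 51 — fails.
  The importer does not carry Stage II.2.
The customs bureau prevails on this issue.
— Issue III —
At Stage III.1 the importer must meet a substantially-more-likely showing (weight is at least 77): on (g) the weight is 77, ≥ 77, so (g) meets the standard; on (h) the weight is 76, which does not reach 77, so (h) does not meet the standard.
  Not every element is met, so the importer fails to carry Stage III.1.
The analysis ends at Stage III.1; the customs bureau prevails on this issue.
Per-issue: Issue I → customs bureau; Issue II → customs bureau; Issue III → customs bureau. The importer must prevail on every issue; overall, the customs bureau prevails.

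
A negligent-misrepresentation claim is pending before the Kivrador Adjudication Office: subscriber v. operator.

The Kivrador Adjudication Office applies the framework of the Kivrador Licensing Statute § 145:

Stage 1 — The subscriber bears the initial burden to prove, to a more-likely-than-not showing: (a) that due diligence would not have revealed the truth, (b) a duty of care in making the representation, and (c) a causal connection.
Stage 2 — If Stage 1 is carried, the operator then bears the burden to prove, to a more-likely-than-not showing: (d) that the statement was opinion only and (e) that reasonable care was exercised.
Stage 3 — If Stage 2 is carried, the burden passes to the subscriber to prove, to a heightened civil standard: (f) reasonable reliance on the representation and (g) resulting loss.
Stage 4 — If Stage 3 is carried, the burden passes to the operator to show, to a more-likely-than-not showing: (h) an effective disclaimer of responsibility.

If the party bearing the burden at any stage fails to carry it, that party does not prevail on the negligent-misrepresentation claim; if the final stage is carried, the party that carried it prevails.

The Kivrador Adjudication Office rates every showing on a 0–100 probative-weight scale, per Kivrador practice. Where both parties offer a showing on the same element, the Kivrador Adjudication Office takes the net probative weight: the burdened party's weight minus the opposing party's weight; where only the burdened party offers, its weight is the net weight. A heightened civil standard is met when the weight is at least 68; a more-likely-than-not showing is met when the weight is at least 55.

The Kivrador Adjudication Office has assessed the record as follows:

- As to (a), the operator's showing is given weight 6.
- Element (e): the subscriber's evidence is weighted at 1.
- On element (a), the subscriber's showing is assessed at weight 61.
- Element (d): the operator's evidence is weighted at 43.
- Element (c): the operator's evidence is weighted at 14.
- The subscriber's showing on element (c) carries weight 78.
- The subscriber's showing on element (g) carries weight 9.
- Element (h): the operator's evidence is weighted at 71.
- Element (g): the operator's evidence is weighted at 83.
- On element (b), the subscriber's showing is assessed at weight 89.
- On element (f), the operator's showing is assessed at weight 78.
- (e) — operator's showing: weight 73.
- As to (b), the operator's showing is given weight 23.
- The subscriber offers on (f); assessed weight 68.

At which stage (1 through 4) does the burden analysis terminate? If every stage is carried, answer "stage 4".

stage 2

Stage 1 (subscriber, a more-likely-than-not showing, weight is at least 55): (a) net 61−6=55 ≥ 55 — meets; (b) net 89−23=66 ≥ 55 — meets; (c) net 78−14=64 ≥ 55 — meets.
  Stage 1 is satisfied; the onus moves to the operator.
Stage 2 (operator, a more-likely-than-not showing, weight is at least 55): (d) 43 < 55 — fails; (e) net 73−1=72 ≥ 55 — meets.
  The operator does not carry Stage 2.
The analysis ends at Stage 2; the subscriber prevails.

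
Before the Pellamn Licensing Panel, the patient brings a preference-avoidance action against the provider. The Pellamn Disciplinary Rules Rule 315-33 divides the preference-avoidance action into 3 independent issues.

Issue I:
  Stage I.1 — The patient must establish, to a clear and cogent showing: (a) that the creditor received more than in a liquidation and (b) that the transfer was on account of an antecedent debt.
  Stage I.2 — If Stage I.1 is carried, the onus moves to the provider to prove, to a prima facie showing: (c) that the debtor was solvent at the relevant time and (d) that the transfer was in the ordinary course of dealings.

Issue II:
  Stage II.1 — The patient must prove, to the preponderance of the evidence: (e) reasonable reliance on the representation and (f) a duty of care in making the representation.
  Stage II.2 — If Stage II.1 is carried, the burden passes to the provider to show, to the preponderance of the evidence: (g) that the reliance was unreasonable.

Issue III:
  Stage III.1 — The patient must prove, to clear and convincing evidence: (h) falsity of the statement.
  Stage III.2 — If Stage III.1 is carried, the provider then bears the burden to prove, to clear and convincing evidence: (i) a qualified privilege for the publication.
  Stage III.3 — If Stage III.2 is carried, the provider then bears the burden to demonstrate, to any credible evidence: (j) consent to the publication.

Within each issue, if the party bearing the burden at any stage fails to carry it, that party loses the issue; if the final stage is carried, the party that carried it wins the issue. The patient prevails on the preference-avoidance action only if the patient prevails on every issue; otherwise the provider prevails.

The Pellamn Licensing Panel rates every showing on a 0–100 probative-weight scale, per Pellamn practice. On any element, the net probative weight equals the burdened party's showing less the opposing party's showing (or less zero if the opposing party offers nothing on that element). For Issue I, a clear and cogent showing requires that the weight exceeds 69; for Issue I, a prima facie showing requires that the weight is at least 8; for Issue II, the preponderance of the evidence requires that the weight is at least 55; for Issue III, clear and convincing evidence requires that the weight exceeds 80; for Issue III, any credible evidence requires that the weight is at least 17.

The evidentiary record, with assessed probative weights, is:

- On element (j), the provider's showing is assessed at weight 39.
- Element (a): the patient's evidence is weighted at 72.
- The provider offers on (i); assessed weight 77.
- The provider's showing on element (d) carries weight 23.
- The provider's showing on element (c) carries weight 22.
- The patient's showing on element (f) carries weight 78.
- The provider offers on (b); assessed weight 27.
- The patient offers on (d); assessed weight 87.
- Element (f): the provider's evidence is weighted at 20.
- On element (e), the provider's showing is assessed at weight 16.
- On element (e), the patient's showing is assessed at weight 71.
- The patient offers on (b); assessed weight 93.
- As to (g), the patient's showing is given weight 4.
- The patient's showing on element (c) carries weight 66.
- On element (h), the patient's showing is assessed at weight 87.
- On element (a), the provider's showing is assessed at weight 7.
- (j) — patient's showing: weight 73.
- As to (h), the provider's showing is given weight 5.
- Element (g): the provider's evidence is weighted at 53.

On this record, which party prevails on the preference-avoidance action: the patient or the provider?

provider

— Issue I —
At Stage I.1 the patient must meet a clear and cogent showing (weight exceeds 69): on (a) the weight is 72 less the opposing 7 gives net 65, ≤ 69, so (a) does not meet the standard; on (b) the weight is 93 less the opposing 27 gives net 66, which does not exceed 69, so (b) does not meet the standard.
  Not every element is met, so the patient fails to carry Stage I.1.
So the provider prevails on this issue.
— Issue II —
Stage II.1 (patient, the preponderance of the evidence, weight is at least 55): (e) net 71−16=55 ≥ 55 — meets; (f) net 78−20=58 ≥ 55 — meets.
  All elements met. The burden passes to the provider.
Stage II.2 (provider, the preponderance of the evidence, weight is at least 55): (g) net 53−4=49 < 55 — fails.
  The provider does not carry Stage II.2.
The analysis ends at Stage II.2; the patient prevails on this issue.
— Issue III —
At Stage III.1 the patient must meet clear and convincing evidence (weight exceeds 80): on (h) the weight is 87 less the opposing 5 gives net 82, which does exceed 80, so (h) meets the standard.
  Stage III.1 carried; the burden shifts to the provider.
At Stage III.2 the provider must meet clear and convincing evidence (weight exceeds 80): on (i) the weight is 77, ≤ 80, so (i) does not meet the standard.
  The provider does not carry Stage III.2.
So the patient prevails on this issue.
Per-issue: Issue I → provider; Issue II → patient; Issue III → patient. The patient must prevail on every issue; overall, the provider prevails.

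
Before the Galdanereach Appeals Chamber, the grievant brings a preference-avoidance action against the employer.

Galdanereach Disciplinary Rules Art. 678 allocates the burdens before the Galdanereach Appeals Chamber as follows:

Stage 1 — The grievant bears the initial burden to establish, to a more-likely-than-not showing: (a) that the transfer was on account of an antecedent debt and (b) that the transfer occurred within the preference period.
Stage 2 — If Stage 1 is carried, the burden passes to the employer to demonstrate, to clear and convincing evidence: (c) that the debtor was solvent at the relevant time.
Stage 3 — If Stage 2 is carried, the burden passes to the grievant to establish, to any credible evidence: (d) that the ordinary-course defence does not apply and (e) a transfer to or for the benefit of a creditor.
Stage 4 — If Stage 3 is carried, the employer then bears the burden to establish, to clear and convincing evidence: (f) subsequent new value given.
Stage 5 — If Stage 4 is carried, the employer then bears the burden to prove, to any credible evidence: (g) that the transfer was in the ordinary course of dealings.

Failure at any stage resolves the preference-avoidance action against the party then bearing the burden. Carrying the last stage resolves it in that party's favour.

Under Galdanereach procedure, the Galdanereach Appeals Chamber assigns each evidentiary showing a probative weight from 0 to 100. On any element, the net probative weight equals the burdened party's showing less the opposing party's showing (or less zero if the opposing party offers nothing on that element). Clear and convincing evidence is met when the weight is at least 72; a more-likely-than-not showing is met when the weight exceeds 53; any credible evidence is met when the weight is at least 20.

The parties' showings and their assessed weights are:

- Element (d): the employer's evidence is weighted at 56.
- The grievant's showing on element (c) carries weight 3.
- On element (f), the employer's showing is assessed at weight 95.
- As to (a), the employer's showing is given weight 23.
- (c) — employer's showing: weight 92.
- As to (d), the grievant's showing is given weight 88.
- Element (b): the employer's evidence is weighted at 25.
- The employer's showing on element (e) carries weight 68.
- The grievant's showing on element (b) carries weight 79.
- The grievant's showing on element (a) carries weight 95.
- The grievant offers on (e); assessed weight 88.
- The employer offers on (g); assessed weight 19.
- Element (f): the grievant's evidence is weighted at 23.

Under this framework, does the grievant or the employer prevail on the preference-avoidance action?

Stage 1 (grievant, a more-likely-than-not showing, weight exceeds 53): (a) net 95−23=72 > 53 — meets; (b) net 79−25=54 > 53 — meets.
  Stage 1 carried; the burden shifts to the employer.
Stage 2 (employer, clear and convincing evidence, weight is at least 72): (c) net 92−3=89 ≥ 72 — meets.
  The employer carries Stage 2; the grievant now bears the burden.
Stage 3 (grievant, any credible evidence, weight is at least 20): (d) net 88−56=32 ≥ 20 — meets; (e) net 88−68=20 ≥ 20 — meets.
  Stage 3 carried; the burden shifts to the employer.
Stage 4 (employer, clear and convincing evidence, weight is at least 72): (f) net 95−23=72 ≥ 72 — meets.
  Stage 4 is satisfied; the employer continues to bear the burden.
Stage 5 (employer, any credible evidence, weight is at least 20): (g) 19 < 20 — fails.
  The employer does not carry Stage 5.
The analysis ends at Stage 5; the grievant prevails.

grievant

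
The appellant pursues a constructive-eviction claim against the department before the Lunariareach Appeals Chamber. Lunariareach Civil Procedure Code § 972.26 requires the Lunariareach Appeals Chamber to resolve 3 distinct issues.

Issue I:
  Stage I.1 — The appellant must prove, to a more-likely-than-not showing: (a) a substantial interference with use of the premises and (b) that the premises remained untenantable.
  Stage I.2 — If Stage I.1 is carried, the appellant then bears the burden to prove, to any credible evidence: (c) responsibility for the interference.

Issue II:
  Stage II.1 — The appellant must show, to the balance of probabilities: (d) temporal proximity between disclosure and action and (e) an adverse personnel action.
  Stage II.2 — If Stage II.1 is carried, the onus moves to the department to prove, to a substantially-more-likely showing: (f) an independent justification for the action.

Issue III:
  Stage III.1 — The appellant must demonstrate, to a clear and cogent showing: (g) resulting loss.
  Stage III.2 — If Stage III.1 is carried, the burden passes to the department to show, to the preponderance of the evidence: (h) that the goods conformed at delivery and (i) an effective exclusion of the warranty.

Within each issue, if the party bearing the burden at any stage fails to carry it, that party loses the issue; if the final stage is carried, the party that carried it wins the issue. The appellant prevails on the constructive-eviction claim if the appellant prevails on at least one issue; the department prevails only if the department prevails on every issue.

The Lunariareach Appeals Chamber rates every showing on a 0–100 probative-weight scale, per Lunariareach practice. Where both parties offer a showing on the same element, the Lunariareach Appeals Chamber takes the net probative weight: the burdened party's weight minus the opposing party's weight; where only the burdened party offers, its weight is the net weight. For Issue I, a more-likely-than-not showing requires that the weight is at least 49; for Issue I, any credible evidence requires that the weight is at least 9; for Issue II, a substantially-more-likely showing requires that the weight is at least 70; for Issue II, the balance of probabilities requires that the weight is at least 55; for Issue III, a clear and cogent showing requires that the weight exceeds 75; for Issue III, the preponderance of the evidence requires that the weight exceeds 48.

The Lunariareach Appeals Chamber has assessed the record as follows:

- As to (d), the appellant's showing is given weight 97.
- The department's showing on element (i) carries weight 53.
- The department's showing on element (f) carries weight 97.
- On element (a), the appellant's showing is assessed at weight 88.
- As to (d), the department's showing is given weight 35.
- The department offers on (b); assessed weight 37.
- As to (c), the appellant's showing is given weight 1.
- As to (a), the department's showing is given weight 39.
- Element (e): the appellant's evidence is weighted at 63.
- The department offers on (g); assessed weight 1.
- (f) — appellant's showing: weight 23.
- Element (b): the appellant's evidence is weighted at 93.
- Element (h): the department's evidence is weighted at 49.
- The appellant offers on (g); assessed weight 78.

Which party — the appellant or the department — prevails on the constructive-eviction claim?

department

— Issue I —
Stage I.1 (appellant, a more-likely-than-not showing, weight is at least 49): (a) net 88−39=49 ≥ 49 — meets; (b) net 93−37=56 ≥ 49 — meets.
  Stage I.1 is satisfied; the appellant continues to bear the burden.
Stage I.2 (appellant, any credible evidence, weight is at least 9): (c) 1 < 9 — fails.
  Stage I.2 not carried; the appellant fails its burden.
The analysis ends at Stage I.2; the department prevails on this issue.
— Issue II —
Stage II.1 — burden on appellant; standard: the balance of probabilities (weight is at least 55).
    (d): 97 − 35 = 62 ≥ 55 [met]
    (e): 63 ≥ 55 [met]
  Stage II.1 is satisfied; the onus moves to the department.
Stage II.2 — burden on department; standard: a substantially-more-likely showing (weight is at least 70).
    (f): 97 − 23 = 74 ≥ 70 [met]
  Stage II.2 carried; the final stage is satisfied.
Every stage carried; the department prevails on this issue.
— Issue III —
At Stage III.1 the appellant must meet a clear and cogent showing (weight exceeds 75): on (g) the weight is 78 less the opposing 1 gives net 77, which does exceed 75, so (g) meets the standard.
  Stage III.1 is satisfied; the onus moves to the department.
At Stage III.2 the department must meet the preponderance of the evidence (weight exceeds 48): on (h) the weight is 49, > 48, so (h) meets the standard; on (i) the weight is 53, which does exceed 48, so (i) meets the standard.
  The department carries the last stage.
Every stage carried; the department prevails on this issue.
Per-issue: Issue I → department; Issue II → department; Issue III → department. The appellant must prevail on at least one issue; overall, the department prevails.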